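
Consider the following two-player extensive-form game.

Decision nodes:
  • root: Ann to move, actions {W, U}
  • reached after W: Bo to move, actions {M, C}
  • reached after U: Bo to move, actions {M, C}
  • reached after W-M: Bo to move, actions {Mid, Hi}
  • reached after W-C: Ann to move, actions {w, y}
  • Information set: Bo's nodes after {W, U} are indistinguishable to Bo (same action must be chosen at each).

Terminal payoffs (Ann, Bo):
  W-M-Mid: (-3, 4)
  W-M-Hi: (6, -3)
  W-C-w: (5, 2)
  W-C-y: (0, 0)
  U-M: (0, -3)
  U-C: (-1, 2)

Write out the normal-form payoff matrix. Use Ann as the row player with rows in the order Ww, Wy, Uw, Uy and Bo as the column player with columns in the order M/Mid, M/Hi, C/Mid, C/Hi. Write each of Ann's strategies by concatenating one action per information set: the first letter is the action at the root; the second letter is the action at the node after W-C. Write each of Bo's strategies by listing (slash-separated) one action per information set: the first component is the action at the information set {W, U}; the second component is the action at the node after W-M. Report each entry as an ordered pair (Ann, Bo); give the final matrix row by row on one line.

Row Ww: M/Mid→(-3,4), M/Hi→(6,-3), C/Mid→(5,2), C/Hi→(5,2)
Row Wy: M/Mid→(-3,4), M/Hi→(6,-3), C/Mid→(0,0), C/Hi→(0,0)
Row Uw: M/Mid→(0,-3), M/Hi→(0,-3), C/Mid→(-1,2), C/Hi→(-1,2)
Row Uy: M/Mid→(0,-3), M/Hi→(0,-3), C/Mid→(-1,2), C/Hi→(-1,2)

Ww: (-3,4) (6,-3) (5,2) (5,2) | Wy: (-3,4) (6,-3) (0,0) (0,0) | Uw: (0,-3) (0,-3) (-1,2) (-1,2) | Uy: (0,-3) (0,-3) (-1,2) (-1,2)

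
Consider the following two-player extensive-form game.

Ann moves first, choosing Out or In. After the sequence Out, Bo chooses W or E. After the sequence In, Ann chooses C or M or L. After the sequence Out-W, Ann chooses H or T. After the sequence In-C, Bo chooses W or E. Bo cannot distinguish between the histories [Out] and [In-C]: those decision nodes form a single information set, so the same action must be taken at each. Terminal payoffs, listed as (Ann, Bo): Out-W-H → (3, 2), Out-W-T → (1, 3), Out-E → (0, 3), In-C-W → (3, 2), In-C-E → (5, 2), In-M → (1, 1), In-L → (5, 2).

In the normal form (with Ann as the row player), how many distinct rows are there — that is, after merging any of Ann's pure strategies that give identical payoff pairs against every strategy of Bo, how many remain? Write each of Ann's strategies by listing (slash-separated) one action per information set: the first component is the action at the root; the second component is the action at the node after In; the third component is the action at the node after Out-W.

5

Ann has 12 pure strategies: Out/C/H, Out/C/T, Out/M/H, Out/M/T, Out/L/H, Out/L/T, In/C/H, In/C/T, In/M/H, In/M/T, In/L/H, In/L/T. Columns: W, E.
{Out/C/H, Out/M/H, Out/L/H} → row (3,2) (0,3)
{Out/C/T, Out/M/T, Out/L/T} → row (1,3) (0,3)
{In/C/H, In/C/T} → row (3,2) (5,2)
{In/M/H, In/M/T} → row (1,1) (1,1)
{In/L/H, In/L/T} → row (5,2) (5,2)
That's 5 distinct rows out of 12 strategies.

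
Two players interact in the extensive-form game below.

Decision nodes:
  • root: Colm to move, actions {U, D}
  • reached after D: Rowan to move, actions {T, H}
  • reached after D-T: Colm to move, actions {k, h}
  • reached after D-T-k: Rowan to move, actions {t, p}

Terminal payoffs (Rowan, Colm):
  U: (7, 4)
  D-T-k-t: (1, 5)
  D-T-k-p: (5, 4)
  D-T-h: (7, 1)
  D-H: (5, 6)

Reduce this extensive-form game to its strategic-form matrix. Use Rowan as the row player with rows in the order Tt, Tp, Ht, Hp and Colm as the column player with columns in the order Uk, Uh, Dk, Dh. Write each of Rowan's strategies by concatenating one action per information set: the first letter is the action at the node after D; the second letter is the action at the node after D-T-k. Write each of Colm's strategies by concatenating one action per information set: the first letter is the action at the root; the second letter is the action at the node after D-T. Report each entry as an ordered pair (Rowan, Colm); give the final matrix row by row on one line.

Tt: (7,4) (7,4) (1,5) (7,1) | Tp: (7,4) (7,4) (5,4) (7,1) | Ht: (7,4) (7,4) (5,6) (5,6) | Hp: (7,4) (7,4) (5,6) (5,6)

Row Tt: Uk→(7,4), Uh→(7,4), Dk→(1,5), Dh→(7,1)
Row Tp: Uk→(7,4), Uh→(7,4), Dk→(5,4), Dh→(7,1)
Row Ht: Uk→(7,4), Uh→(7,4), Dk→(5,6), Dh→(5,6)
Row Hp: Uk→(7,4), Uh→(7,4), Dk→(5,6), Dh→(5,6)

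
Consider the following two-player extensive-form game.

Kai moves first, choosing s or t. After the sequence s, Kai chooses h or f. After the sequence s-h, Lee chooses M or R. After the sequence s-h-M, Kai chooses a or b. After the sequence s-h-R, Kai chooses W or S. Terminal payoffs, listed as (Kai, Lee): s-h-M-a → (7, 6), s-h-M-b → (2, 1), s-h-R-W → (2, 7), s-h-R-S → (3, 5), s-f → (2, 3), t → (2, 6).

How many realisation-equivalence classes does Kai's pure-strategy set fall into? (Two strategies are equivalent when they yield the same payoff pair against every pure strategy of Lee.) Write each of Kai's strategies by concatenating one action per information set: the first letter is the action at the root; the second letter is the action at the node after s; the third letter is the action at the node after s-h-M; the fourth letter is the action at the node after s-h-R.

6

Kai has 16 pure strategies: shaW, shaS, shbW, shbS, sfaW, sfaS, sfbW, sfbS, thaW, thaS, thbW, thbS, tfaW, tfaS, tfbW, tfbS. Columns: M, R.
{shaW} → row (7,6) (2,7)
{shaS} → row (7,6) (3,5)
{shbW} → row (2,1) (2,7)
{shbS} → row (2,1) (3,5)
{sfaW, sfaS, sfbW, sfbS} → row (2,3) (2,3)
{thaW, thaS, thbW, thbS, tfaW, tfaS, tfbW, tfbS} → row (2,6) (2,6)
That's 6 distinct rows out of 16 strategies.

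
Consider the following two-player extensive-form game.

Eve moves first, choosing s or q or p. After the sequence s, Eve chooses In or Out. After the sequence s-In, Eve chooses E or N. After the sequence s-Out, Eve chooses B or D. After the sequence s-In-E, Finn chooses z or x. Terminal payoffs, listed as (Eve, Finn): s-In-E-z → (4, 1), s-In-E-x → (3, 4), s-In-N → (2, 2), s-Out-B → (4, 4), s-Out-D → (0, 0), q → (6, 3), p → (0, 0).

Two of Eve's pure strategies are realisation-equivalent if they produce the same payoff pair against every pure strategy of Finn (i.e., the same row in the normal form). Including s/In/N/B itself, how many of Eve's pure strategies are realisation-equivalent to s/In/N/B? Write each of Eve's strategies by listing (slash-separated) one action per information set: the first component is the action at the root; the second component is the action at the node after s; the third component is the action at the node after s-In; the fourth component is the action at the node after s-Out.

Row for s/In/N/B (columns z, x): (2,2) (2,2).
Under s/In/N/B, Eve's choice at the node after s-Out can never be reached regardless of what Finn does, so varying those choices leaves every outcome unchanged.
Holding the reachable choices fixed and varying the unreachable one freely already gives 2 equivalent strategies.
No other strategy reproduces this row, so those 2 are the full class: s/In/N/B, s/In/N/D.

2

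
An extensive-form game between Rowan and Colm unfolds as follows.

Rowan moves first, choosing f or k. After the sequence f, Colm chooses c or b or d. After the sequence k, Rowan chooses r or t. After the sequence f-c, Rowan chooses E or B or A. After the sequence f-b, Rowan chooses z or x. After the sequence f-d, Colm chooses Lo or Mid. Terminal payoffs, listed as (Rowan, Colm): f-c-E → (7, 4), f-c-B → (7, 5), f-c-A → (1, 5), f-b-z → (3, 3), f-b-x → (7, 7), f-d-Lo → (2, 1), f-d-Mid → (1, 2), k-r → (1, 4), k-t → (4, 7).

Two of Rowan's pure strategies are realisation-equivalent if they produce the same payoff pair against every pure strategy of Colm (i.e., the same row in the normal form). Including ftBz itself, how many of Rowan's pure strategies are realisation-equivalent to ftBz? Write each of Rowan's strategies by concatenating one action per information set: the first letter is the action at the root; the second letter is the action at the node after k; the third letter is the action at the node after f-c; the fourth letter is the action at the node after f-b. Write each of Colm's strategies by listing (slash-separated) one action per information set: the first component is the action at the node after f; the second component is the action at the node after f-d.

Row for ftBz (columns c/Lo, c/Mid, b/Lo, b/Mid, d/Lo, d/Mid): (7,5) (7,5) (3,3) (3,3) (2,1) (1,2).
Under ftBz, Rowan's choice at the node after k can never be reached regardless of what Colm does, so varying those choices leaves every outcome unchanged.
Holding the reachable choices fixed and varying the unreachable one freely already gives 2 equivalent strategies.
No other strategy reproduces this row, so those 2 are the full class: frBz, ftBz.

2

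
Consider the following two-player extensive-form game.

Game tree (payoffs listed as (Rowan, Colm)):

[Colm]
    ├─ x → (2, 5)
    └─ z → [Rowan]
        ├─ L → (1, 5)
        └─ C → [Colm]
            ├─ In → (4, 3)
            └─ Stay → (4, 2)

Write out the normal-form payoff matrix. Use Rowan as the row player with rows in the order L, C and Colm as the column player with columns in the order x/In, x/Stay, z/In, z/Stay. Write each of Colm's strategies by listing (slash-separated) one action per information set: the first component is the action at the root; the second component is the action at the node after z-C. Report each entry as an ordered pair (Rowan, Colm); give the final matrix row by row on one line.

Row L: x/In→(2,5), x/Stay→(2,5), z/In→(1,5), z/Stay→(1,5)
Row C: x/In→(2,5), x/Stay→(2,5), z/In→(4,3), z/Stay→(4,2)

L: (2,5) (2,5) (1,5) (1,5) | C: (2,5) (2,5) (4,3) (4,2)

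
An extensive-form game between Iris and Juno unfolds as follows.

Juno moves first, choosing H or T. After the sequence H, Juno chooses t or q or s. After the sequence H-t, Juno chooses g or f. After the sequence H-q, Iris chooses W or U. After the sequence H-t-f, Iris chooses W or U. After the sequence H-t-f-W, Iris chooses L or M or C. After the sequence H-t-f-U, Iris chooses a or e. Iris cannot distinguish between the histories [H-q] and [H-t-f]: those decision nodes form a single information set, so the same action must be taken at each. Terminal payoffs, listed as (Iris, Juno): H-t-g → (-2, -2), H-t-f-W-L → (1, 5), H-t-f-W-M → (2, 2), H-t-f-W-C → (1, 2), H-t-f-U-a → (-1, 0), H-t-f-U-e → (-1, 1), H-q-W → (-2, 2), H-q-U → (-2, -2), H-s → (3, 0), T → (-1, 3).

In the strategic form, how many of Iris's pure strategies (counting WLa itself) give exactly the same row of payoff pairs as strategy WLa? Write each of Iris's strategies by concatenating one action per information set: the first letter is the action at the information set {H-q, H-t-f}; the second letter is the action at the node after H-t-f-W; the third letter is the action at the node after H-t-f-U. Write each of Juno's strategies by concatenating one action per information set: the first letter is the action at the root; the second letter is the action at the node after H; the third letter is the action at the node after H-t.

2

Row for WLa (columns Htg, Htf, Hqg, Hqf, Hsg, Hsf, Ttg, Ttf, Tqg, Tqf, Tsg, Tsf): (-2,-2) (1,5) (-2,2) (-2,2) (3,0) (3,0) (-1,3) (-1,3) (-1,3) (-1,3) (-1,3) (-1,3).
Under WLa, Iris's choice at the node after H-t-f-U can never be reached regardless of what Juno does, so varying those choices leaves every outcome unchanged.
Holding the reachable choices fixed and varying the unreachable one freely already gives 2 equivalent strategies.
No other strategy reproduces this row, so those 2 are the full class: WLa, WLe.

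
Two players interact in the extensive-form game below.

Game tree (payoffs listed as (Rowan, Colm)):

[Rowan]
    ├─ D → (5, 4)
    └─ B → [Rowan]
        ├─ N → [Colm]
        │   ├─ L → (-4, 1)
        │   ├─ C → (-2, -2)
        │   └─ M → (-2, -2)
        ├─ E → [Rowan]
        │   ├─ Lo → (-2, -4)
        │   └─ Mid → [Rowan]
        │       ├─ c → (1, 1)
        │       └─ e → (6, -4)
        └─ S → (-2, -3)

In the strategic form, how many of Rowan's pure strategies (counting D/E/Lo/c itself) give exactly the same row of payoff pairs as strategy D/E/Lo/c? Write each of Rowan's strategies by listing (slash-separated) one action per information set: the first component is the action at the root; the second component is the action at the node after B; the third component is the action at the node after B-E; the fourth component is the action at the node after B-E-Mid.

12

Row for D/E/Lo/c (columns L, C, M): (5,4) (5,4) (5,4).
Under D/E/Lo/c, Rowan's choice at the node after B and at the node after B-E and at the node after B-E-Mid can never be reached regardless of what Colm does, so varying those choices leaves every outcome unchanged.
Holding the reachable choices fixed and varying the unreachable ones freely already gives 3 × 2 × 2 = 12 equivalent strategies.
No other strategy reproduces this row, so those 12 are the full class: D/N/Lo/c, D/N/Lo/e, D/N/Mid/c, D/N/Mid/e, D/E/Lo/c, D/E/Lo/e, D/E/Mid/c, D/E/Mid/e, D/S/Lo/c, D/S/Lo/e, D/S/Mid/c, D/S/Mid/e.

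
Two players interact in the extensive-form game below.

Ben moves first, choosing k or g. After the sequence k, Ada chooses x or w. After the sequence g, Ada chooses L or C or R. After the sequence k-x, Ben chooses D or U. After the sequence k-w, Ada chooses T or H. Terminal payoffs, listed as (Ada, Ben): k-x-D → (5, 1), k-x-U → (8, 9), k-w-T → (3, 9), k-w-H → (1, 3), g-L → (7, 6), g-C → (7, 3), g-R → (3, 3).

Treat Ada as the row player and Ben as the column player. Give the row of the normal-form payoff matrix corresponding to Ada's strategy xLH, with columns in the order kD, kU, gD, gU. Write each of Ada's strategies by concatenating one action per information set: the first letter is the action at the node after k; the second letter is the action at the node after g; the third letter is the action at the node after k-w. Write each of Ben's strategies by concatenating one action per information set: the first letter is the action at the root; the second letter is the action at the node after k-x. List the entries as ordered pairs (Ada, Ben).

(5,1) (8,9) (7,6) (7,6)

vs kD: Ben plays k → Ada plays x at [k] → Ben plays D at [k-x] → (5, 1)
vs kU: Ben plays k → Ada plays x at [k] → Ben plays U at [k-x] → (8, 9)
vs gD: Ben plays g → Ada plays L at [g] → (7, 6)
vs gU: Ben plays g → Ada plays L at [g] → (7, 6)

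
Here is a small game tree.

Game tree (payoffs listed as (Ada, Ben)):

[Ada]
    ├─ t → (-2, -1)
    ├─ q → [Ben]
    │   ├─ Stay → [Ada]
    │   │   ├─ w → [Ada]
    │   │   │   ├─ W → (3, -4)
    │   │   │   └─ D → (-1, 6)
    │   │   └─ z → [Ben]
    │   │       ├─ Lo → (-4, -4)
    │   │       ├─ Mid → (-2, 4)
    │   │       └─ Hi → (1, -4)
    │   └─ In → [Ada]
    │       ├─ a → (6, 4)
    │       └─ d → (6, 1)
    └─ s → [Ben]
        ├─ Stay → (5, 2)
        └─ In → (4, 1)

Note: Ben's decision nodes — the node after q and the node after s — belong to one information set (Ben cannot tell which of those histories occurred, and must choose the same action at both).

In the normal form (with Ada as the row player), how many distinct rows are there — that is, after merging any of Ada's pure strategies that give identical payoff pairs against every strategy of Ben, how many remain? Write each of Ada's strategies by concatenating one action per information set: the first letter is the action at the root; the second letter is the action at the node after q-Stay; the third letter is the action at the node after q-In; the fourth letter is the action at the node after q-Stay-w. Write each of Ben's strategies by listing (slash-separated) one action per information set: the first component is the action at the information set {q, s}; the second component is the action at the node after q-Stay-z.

Ada has 24 pure strategies: twaW, twaD, twdW, twdD, tzaW, tzaD, tzdW, tzdD, qwaW, qwaD, qwdW, qwdD, qzaW, qzaD, qzdW, qzdD, swaW, swaD, swdW, swdD, szaW, szaD, szdW, szdD. Columns: Stay/Lo, Stay/Mid, Stay/Hi, In/Lo, In/Mid, In/Hi.
{twaW, twaD, twdW, twdD, tzaW, tzaD, tzdW, tzdD} → row (-2,-1) (-2,-1) (-2,-1) (-2,-1) (-2,-1) (-2,-1)
{qwaW} → row (3,-4) (3,-4) (3,-4) (6,4) (6,4) (6,4)
{qwaD} → row (-1,6) (-1,6) (-1,6) (6,4) (6,4) (6,4)
{qwdW} → row (3,-4) (3,-4) (3,-4) (6,1) (6,1) (6,1)
{qwdD} → row (-1,6) (-1,6) (-1,6) (6,1) (6,1) (6,1)
{qzaW, qzaD} → row (-4,-4) (-2,4) (1,-4) (6,4) (6,4) (6,4)
{qzdW, qzdD} → row (-4,-4) (-2,4) (1,-4) (6,1) (6,1) (6,1)
{swaW, swaD, swdW, swdD, szaW, szaD, szdW, szdD} → row (5,2) (5,2) (5,2) (4,1) (4,1) (4,1)
That's 8 distinct rows out of 24 strategies.

8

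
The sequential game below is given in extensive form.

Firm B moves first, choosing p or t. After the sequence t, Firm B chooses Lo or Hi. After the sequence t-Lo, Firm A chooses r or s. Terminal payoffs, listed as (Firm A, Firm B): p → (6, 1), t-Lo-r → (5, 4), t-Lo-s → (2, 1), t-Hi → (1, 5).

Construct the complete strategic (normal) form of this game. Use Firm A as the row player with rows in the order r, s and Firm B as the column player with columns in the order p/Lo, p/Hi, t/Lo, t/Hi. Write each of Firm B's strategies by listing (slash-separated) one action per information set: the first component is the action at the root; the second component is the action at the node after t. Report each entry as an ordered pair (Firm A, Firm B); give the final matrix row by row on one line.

r: (6,1) (6,1) (5,4) (1,5) | s: (6,1) (6,1) (2,1) (1,5)

         p/Lo     p/Hi     t/Lo     t/Hi
   r    (6,1)    (6,1)    (5,4)    (1,5)
   s    (6,1)    (6,1)    (2,1)    (1,5)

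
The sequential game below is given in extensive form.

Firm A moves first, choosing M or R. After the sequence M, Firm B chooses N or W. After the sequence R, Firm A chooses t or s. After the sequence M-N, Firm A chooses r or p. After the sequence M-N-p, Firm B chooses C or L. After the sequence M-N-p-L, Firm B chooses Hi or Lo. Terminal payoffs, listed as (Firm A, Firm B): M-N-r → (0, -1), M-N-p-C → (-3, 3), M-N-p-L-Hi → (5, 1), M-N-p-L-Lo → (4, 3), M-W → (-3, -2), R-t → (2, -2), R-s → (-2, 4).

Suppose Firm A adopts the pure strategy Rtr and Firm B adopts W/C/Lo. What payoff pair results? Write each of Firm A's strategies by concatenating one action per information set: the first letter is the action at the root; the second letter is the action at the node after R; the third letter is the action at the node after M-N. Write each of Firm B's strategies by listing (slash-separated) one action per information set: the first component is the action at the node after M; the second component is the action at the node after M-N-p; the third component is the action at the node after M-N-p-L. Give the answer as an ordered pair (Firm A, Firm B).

(2, -2)

Trace the play path from the root:
  Firm A plays R
  Firm A plays t at [R]
→ terminal payoff (2, -2).
(Firm A's choice at the node after M-N is never reached on this path, so it doesn't affect the outcome.)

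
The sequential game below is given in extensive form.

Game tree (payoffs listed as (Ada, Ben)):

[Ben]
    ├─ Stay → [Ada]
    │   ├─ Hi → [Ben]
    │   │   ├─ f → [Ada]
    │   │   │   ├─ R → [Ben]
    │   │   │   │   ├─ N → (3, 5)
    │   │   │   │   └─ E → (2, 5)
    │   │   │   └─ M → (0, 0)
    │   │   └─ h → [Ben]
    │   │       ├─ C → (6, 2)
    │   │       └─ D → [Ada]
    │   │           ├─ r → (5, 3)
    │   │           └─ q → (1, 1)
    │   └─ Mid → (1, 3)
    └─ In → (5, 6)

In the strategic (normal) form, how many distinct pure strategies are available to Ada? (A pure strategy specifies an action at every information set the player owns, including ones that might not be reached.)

8

Ada owns the node after Stay with actions {Hi, Mid} — two choices.
Ada owns the node after Stay-Hi-f with actions {R, M} — two choices.
Ada owns the node after Stay-Hi-h-D with actions {r, q} — two choices.
A pure strategy fixes one action at each information set independently, so the count is the product 2 × 2 × 2 = 8.
(For reference, Ben has 16 pure strategies, giving a 8×16 normal-form matrix.)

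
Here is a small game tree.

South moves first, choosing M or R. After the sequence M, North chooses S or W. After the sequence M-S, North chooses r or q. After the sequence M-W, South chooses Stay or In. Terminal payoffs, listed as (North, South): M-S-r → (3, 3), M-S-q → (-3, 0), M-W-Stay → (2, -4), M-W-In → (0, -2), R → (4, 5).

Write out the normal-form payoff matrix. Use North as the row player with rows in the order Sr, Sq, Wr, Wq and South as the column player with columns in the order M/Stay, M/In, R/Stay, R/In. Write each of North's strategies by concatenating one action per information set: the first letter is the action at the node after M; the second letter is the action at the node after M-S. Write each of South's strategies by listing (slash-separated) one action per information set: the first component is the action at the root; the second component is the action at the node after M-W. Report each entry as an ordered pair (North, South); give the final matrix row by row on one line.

Sr: (3,3) (3,3) (4,5) (4,5) | Sq: (-3,0) (-3,0) (4,5) (4,5) | Wr: (2,-4) (0,-2) (4,5) (4,5) | Wq: (2,-4) (0,-2) (4,5) (4,5)

       M/Stay     M/In   R/Stay     R/In
  Sr    (3,3)    (3,3)    (4,5)    (4,5)
  Sq   (-3,0)   (-3,0)    (4,5)    (4,5)
  Wr   (2,-4)   (0,-2)    (4,5)    (4,5)
  Wq   (2,-4)   (0,-2)    (4,5)    (4,5)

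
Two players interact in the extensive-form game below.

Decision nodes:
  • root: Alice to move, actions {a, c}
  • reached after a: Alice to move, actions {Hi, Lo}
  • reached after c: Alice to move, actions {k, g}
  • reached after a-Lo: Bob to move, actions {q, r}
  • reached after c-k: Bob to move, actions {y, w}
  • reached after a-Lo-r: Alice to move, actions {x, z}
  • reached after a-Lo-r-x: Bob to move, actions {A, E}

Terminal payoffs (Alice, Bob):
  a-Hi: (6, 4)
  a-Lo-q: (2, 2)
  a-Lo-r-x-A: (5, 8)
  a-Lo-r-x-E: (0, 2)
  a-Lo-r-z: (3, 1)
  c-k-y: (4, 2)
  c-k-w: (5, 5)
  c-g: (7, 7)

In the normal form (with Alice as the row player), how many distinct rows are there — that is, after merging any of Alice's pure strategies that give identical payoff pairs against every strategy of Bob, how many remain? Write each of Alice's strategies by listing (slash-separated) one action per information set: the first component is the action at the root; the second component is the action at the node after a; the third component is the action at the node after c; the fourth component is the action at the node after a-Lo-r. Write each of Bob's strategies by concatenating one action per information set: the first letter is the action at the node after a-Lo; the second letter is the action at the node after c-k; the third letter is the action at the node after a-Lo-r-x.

Alice has 16 pure strategies: a/Hi/k/x, a/Hi/k/z, a/Hi/g/x, a/Hi/g/z, a/Lo/k/x, a/Lo/k/z, a/Lo/g/x, a/Lo/g/z, c/Hi/k/x, c/Hi/k/z, c/Hi/g/x, c/Hi/g/z, c/Lo/k/x, c/Lo/k/z, c/Lo/g/x, c/Lo/g/z. Columns: qyA, qyE, qwA, qwE, ryA, ryE, rwA, rwE.
{a/Hi/k/x, a/Hi/k/z, a/Hi/g/x, a/Hi/g/z} → row (6,4) (6,4) (6,4) (6,4) (6,4) (6,4) (6,4) (6,4)
{a/Lo/k/x, a/Lo/g/x} → row (2,2) (2,2) (2,2) (2,2) (5,8) (0,2) (5,8) (0,2)
{a/Lo/k/z, a/Lo/g/z} → row (2,2) (2,2) (2,2) (2,2) (3,1) (3,1) (3,1) (3,1)
{c/Hi/k/x, c/Hi/k/z, c/Lo/k/x, c/Lo/k/z} → row (4,2) (4,2) (5,5) (5,5) (4,2) (4,2) (5,5) (5,5)
{c/Hi/g/x, c/Hi/g/z, c/Lo/g/x, c/Lo/g/z} → row (7,7) (7,7) (7,7) (7,7) (7,7) (7,7) (7,7) (7,7)
That's 5 distinct rows out of 16 strategies.

5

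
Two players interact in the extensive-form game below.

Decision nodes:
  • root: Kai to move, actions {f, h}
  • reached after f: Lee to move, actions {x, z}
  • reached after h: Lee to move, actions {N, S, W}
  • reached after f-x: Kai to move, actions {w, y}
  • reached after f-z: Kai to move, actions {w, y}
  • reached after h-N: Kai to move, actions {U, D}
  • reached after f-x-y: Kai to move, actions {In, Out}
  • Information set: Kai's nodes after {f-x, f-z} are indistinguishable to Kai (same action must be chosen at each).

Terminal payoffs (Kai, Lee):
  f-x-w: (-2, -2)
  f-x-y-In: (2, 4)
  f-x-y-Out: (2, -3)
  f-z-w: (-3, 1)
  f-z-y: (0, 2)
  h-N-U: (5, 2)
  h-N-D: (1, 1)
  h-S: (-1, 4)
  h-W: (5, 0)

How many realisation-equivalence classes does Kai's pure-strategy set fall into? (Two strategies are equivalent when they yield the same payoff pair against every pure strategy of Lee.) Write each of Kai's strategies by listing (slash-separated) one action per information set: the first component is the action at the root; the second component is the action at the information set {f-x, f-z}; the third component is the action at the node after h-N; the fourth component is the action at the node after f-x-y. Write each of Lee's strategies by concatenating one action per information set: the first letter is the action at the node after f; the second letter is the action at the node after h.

Kai has 16 pure strategies: f/w/U/In, f/w/U/Out, f/w/D/In, f/w/D/Out, f/y/U/In, f/y/U/Out, f/y/D/In, f/y/D/Out, h/w/U/In, h/w/U/Out, h/w/D/In, h/w/D/Out, h/y/U/In, h/y/U/Out, h/y/D/In, h/y/D/Out. Columns: xN, xS, xW, zN, zS, zW.
{f/w/U/In, f/w/U/Out, f/w/D/In, f/w/D/Out} → row (-2,-2) (-2,-2) (-2,-2) (-3,1) (-3,1) (-3,1)
{f/y/U/In, f/y/D/In} → row (2,4) (2,4) (2,4) (0,2) (0,2) (0,2)
{f/y/U/Out, f/y/D/Out} → row (2,-3) (2,-3) (2,-3) (0,2) (0,2) (0,2)
{h/w/U/In, h/w/U/Out, h/y/U/In, h/y/U/Out} → row (5,2) (-1,4) (5,0) (5,2) (-1,4) (5,0)
{h/w/D/In, h/w/D/Out, h/y/D/In, h/y/D/Out} → row (1,1) (-1,4) (5,0) (1,1) (-1,4) (5,0)
That's 5 distinct rows out of 16 strategies.

5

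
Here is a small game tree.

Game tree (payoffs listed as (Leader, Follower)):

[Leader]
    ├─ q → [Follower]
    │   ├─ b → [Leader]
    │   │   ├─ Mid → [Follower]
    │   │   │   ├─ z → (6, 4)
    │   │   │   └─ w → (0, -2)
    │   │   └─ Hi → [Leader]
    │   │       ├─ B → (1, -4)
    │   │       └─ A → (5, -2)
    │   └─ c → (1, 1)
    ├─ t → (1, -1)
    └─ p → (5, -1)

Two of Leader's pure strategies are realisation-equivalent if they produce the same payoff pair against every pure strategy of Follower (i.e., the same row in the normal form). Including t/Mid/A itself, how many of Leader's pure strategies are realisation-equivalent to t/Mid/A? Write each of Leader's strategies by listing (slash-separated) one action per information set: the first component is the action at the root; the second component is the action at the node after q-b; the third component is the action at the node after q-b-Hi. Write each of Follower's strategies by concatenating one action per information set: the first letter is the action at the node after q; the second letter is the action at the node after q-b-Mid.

Row for t/Mid/A (columns bz, bw, cz, cw): (1,-1) (1,-1) (1,-1) (1,-1).
Under t/Mid/A, Leader's choice at the node after q-b and at the node after q-b-Hi can never be reached regardless of what Follower does, so varying those choices leaves every outcome unchanged.
Holding the reachable choices fixed and varying the unreachable ones freely already gives 2 × 2 = 4 equivalent strategies.
No other strategy reproduces this row, so those 4 are the full class: t/Mid/B, t/Mid/A, t/Hi/B, t/Hi/A.

4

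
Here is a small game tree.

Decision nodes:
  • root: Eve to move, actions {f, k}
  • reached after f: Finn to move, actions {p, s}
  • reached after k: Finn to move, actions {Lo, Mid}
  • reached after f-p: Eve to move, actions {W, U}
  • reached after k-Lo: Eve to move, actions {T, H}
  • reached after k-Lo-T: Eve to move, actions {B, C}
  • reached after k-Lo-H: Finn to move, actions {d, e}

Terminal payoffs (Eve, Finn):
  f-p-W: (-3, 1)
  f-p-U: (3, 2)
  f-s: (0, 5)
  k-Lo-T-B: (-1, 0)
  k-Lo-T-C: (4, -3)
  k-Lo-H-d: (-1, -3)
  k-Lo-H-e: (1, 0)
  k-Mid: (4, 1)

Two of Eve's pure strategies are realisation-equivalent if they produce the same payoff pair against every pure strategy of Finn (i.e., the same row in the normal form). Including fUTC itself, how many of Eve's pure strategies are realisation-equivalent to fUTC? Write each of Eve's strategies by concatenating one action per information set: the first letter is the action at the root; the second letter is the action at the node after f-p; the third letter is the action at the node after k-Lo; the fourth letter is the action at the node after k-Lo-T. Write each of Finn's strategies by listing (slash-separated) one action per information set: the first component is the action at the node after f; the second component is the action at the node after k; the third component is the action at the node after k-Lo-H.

4

Row for fUTC (columns p/Lo/d, p/Lo/e, p/Mid/d, p/Mid/e, s/Lo/d, s/Lo/e, s/Mid/d, s/Mid/e): (3,2) (3,2) (3,2) (3,2) (0,5) (0,5) (0,5) (0,5).
Under fUTC, Eve's choice at the node after k-Lo and at the node after k-Lo-T can never be reached regardless of what Finn does, so varying those choices leaves every outcome unchanged.
Holding the reachable choices fixed and varying the unreachable ones freely already gives 2 × 2 = 4 equivalent strategies.
No other strategy reproduces this row, so those 4 are the full class: fUTB, fUTC, fUHB, fUHC.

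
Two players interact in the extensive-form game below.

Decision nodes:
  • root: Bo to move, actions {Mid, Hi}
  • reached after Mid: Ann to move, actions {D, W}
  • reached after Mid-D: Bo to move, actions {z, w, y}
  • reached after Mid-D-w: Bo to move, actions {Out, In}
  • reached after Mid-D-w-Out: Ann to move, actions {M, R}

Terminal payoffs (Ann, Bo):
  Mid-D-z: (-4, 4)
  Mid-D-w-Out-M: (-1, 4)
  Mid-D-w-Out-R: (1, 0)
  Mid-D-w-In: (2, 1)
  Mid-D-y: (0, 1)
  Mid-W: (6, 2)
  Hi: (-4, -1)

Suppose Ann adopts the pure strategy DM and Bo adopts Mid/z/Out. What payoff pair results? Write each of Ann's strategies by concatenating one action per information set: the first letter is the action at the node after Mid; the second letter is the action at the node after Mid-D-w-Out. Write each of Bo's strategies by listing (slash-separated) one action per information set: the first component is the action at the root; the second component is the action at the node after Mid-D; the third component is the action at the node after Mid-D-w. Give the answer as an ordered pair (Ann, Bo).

Trace the play path from the root:
  Bo plays Mid
  Ann plays D at [Mid]
  Bo plays z at [Mid-D]
→ terminal payoff (-4, 4).
(Ann's choice at the node after Mid-D-w-Out is never reached on this path, so it doesn't affect the outcome.)

(-4, 4)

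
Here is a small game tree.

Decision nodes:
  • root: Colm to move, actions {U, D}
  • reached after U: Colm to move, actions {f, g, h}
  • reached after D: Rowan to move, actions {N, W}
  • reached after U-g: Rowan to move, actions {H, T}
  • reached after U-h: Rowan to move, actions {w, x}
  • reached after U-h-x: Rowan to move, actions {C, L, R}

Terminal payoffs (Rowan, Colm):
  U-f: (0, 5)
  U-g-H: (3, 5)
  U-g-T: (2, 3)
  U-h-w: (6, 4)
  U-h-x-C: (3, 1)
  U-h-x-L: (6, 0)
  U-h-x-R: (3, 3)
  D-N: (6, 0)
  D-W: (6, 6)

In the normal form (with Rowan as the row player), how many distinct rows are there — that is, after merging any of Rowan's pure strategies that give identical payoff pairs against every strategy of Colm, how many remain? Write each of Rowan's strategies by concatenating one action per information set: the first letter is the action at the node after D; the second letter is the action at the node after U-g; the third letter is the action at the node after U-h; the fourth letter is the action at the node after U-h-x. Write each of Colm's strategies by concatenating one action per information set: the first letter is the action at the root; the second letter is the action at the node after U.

Rowan has 24 pure strategies: NHwC, NHwL, NHwR, NHxC, NHxL, NHxR, NTwC, NTwL, NTwR, NTxC, NTxL, NTxR, WHwC, WHwL, WHwR, WHxC, WHxL, WHxR, WTwC, WTwL, WTwR, WTxC, WTxL, WTxR. Columns: Uf, Ug, Uh, Df, Dg, Dh.
{NHwC, NHwL, NHwR} → row (0,5) (3,5) (6,4) (6,0) (6,0) (6,0)
{NHxC} → row (0,5) (3,5) (3,1) (6,0) (6,0) (6,0)
{NHxL} → row (0,5) (3,5) (6,0) (6,0) (6,0) (6,0)
{NHxR} → row (0,5) (3,5) (3,3) (6,0) (6,0) (6,0)
{NTwC, NTwL, NTwR} → row (0,5) (2,3) (6,4) (6,0) (6,0) (6,0)
{NTxC} → row (0,5) (2,3) (3,1) (6,0) (6,0) (6,0)
{NTxL} → row (0,5) (2,3) (6,0) (6,0) (6,0) (6,0)
{NTxR} → row (0,5) (2,3) (3,3) (6,0) (6,0) (6,0)
{WHwC, WHwL, WHwR} → row (0,5) (3,5) (6,4) (6,6) (6,6) (6,6)
{WHxC} → row (0,5) (3,5) (3,1) (6,6) (6,6) (6,6)
{WHxL} → row (0,5) (3,5) (6,0) (6,6) (6,6) (6,6)
{WHxR} → row (0,5) (3,5) (3,3) (6,6) (6,6) (6,6)
{WTwC, WTwL, WTwR} → row (0,5) (2,3) (6,4) (6,6) (6,6) (6,6)
{WTxC} → row (0,5) (2,3) (3,1) (6,6) (6,6) (6,6)
{WTxL} → row (0,5) (2,3) (6,0) (6,6) (6,6) (6,6)
{WTxR} → row (0,5) (2,3) (3,3) (6,6) (6,6) (6,6)
That's 16 distinct rows out of 24 strategies.

16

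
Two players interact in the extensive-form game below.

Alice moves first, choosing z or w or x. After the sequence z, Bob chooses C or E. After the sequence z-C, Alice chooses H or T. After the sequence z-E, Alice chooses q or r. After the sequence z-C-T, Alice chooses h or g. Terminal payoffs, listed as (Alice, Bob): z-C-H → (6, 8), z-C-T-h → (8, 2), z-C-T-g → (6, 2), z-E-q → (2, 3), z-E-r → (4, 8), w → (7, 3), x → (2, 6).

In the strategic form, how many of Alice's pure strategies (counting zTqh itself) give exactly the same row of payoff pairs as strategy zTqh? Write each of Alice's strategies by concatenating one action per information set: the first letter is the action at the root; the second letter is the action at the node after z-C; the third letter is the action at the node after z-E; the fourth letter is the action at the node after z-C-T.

Row for zTqh (columns C, E): (8,2) (2,3).
Every one of Alice's information sets is on the play path for some reply by Bob when Alice follows zTqh.
Changing the action at any of them therefore changes at least one column, so only zTqh itself gives this row.

1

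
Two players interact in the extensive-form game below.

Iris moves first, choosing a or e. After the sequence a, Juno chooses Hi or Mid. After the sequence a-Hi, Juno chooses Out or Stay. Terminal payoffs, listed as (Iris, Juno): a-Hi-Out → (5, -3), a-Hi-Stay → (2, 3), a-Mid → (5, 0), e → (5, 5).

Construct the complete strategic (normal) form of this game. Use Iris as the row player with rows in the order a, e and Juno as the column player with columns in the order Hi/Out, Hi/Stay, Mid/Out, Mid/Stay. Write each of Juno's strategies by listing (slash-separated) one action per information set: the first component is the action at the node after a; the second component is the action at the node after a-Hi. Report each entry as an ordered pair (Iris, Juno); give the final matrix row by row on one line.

a: (5,-3) (2,3) (5,0) (5,0) | e: (5,5) (5,5) (5,5) (5,5)

Row a: Hi/Out→(5,-3), Hi/Stay→(2,3), Mid/Out→(5,0), Mid/Stay→(5,0)
Row e: Hi/Out→(5,5), Hi/Stay→(5,5), Mid/Out→(5,5), Mid/Stay→(5,5)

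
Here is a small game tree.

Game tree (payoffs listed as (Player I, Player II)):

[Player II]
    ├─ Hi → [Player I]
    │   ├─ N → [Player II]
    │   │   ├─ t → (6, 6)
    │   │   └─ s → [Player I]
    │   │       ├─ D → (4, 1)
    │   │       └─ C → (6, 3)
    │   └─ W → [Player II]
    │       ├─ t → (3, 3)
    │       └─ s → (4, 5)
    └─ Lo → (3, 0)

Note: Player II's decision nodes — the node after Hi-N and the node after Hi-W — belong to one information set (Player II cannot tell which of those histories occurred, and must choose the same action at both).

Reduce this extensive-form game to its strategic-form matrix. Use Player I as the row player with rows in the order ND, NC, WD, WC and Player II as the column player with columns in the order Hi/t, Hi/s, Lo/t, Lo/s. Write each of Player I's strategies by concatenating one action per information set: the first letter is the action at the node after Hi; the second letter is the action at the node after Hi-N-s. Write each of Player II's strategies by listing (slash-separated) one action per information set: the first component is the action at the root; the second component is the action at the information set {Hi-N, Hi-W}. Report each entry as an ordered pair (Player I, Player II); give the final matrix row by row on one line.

ND: (6,6) (4,1) (3,0) (3,0) | NC: (6,6) (6,3) (3,0) (3,0) | WD: (3,3) (4,5) (3,0) (3,0) | WC: (3,3) (4,5) (3,0) (3,0)

         Hi/t     Hi/s     Lo/t     Lo/s
  ND    (6,6)    (4,1)    (3,0)    (3,0)
  NC    (6,6)    (6,3)    (3,0)    (3,0)
  WD    (3,3)    (4,5)    (3,0)    (3,0)
  WC    (3,3)    (4,5)    (3,0)    (3,0)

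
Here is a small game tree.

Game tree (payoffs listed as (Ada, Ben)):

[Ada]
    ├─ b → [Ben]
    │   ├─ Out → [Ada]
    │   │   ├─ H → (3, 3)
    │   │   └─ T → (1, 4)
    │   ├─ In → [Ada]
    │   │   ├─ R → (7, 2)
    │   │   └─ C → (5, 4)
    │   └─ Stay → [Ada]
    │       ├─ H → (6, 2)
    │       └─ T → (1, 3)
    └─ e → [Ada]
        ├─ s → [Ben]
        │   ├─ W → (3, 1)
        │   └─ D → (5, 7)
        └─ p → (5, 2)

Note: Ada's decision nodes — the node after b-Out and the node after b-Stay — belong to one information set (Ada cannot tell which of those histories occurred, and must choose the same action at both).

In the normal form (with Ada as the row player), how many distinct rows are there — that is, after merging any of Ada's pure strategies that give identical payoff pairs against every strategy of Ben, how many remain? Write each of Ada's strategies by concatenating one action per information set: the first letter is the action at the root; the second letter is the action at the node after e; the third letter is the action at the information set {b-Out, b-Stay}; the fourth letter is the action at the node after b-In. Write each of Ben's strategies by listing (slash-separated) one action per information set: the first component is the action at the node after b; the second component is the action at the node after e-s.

6

Ada has 16 pure strategies: bsHR, bsHC, bsTR, bsTC, bpHR, bpHC, bpTR, bpTC, esHR, esHC, esTR, esTC, epHR, epHC, epTR, epTC. Columns: Out/W, Out/D, In/W, In/D, Stay/W, Stay/D.
{bsHR, bpHR} → row (3,3) (3,3) (7,2) (7,2) (6,2) (6,2)
{bsHC, bpHC} → row (3,3) (3,3) (5,4) (5,4) (6,2) (6,2)
{bsTR, bpTR} → row (1,4) (1,4) (7,2) (7,2) (1,3) (1,3)
{bsTC, bpTC} → row (1,4) (1,4) (5,4) (5,4) (1,3) (1,3)
{esHR, esHC, esTR, esTC} → row (3,1) (5,7) (3,1) (5,7) (3,1) (5,7)
{epHR, epHC, epTR, epTC} → row (5,2) (5,2) (5,2) (5,2) (5,2) (5,2)
That's 6 distinct rows out of 16 strategies.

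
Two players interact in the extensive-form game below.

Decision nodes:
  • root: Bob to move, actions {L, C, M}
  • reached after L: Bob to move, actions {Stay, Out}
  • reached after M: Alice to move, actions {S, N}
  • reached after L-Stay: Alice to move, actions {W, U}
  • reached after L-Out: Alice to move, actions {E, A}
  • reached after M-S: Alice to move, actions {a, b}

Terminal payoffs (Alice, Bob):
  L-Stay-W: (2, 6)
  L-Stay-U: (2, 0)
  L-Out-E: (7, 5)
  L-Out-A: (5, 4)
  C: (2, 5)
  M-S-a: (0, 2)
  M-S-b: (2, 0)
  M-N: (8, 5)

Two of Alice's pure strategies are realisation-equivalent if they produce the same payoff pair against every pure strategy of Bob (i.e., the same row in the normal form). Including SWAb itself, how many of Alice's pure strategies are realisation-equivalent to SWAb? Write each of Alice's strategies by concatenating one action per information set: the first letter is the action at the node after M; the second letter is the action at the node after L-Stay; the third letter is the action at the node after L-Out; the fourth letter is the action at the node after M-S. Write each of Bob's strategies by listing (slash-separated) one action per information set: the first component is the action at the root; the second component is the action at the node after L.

1

Row for SWAb (columns L/Stay, L/Out, C/Stay, C/Out, M/Stay, M/Out): (2,6) (5,4) (2,5) (2,5) (2,0) (2,0).
Every one of Alice's information sets is on the play path for some reply by Bob when Alice follows SWAb.
Changing the action at any of them therefore changes at least one column, so only SWAb itself gives this row.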